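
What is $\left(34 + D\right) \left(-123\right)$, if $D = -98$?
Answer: $7872$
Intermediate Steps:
$\left(34 + D\right) \left(-123\right) = \left(34 - 98\right) \left(-123\right) = \left(-64\right) \left(-123\right) = 7872$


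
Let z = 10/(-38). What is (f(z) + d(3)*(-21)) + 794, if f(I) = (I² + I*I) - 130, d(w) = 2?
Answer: 224592/361 ≈ 622.14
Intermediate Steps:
z = -5/19 (z = 10*(-1/38) = -5/19 ≈ -0.26316)
f(I) = -130 + 2*I² (f(I) = (I² + I²) - 130 = 2*I² - 130 = -130 + 2*I²)
(f(z) + d(3)*(-21)) + 794 = ((-130 + 2*(-5/19)²) + 2*(-21)) + 794 = ((-130 + 2*(25/361)) - 42) + 794 = ((-130 + 50/361) - 42) + 794 = (-46880/361 - 42) + 794 = -62042/361 + 794 = 224592/361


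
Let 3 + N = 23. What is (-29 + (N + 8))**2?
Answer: 1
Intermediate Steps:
N = 20 (N = -3 + 23 = 20)
(-29 + (N + 8))**2 = (-29 + (20 + 8))**2 = (-29 + 28)**2 = (-1)**2 = 1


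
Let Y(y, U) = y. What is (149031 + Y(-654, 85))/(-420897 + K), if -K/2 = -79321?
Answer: -148377/262255 ≈ -0.56577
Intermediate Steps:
K = 158642 (K = -2*(-79321) = 158642)
(149031 + Y(-654, 85))/(-420897 + K) = (149031 - 654)/(-420897 + 158642) = 148377/(-262255) = 148377*(-1/262255) = -148377/262255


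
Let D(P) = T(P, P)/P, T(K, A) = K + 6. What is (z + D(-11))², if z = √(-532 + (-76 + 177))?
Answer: -52126/121 + 10*I*√431/11 ≈ -430.79 + 18.873*I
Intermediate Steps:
T(K, A) = 6 + K
D(P) = (6 + P)/P
z = I*√431 (z = √(-532 + 101) = √(-431) = I*√431 ≈ 20.761*I)
(z + D(-11))² = (I*√431 + (6 - 11)/(-11))² = (I*√431 - 1/11*(-5))² = (I*√431 + 5/11)² = (5/11 + I*√431)²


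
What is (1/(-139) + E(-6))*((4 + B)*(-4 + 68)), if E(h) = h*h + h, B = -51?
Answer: -12540352/139 ≈ -90218.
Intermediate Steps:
E(h) = h + h**2 (E(h) = h**2 + h = h + h**2)
(1/(-139) + E(-6))*((4 + B)*(-4 + 68)) = (1/(-139) - 6*(1 - 6))*((4 - 51)*(-4 + 68)) = (-1/139 - 6*(-5))*(-47*64) = (-1/139 + 30)*(-3008) = (4169/139)*(-3008) = -12540352/139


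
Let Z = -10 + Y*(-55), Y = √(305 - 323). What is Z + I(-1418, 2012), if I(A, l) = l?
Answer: 2002 - 165*I*√2 ≈ 2002.0 - 233.35*I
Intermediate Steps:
Y = 3*I*√2 (Y = √(-18) = 3*I*√2 ≈ 4.2426*I)
Z = -10 - 165*I*√2 (Z = -10 + (3*I*√2)*(-55) = -10 - 165*I*√2 ≈ -10.0 - 233.35*I)
Z + I(-1418, 2012) = (-10 - 165*I*√2) + 2012 = 2002 - 165*I*√2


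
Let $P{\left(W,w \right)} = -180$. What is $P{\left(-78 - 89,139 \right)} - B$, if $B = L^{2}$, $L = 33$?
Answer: $-1269$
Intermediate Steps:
$B = 1089$ ($B = 33^{2} = 1089$)
$P{\left(-78 - 89,139 \right)} - B = -180 - 1089 = -1269$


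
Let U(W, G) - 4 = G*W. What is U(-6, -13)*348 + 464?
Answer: 29000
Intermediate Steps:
U(W, G) = 4 + G*W
U(-6, -13)*348 + 464 = (4 - 13*(-6))*348 + 464 = (4 + 78)*348 + 464 = 82*348 + 464 = 28536 + 464 = 29000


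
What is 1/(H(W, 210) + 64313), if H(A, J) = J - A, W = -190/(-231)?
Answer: 231/14904623 ≈ 1.5499e-5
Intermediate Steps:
W = 190/231 (W = -190*(-1/231) = 190/231 ≈ 0.82251)
1/(H(W, 210) + 64313) = 1/((210 - 1*190/231) + 64313) = 1/((210 - 190/231) + 64313) = 1/(48320/231 + 64313) = 1/(14904623/231) = 231/14904623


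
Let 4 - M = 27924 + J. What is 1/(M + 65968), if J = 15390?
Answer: 1/22658 ≈ 4.4135e-5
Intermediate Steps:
M = -43310 (M = 4 - (27924 + 15390) = 4 - 1*43314 = 4 - 43314 = -43310)
1/(M + 65968) = 1/(-43310 + 65968) = 1/22658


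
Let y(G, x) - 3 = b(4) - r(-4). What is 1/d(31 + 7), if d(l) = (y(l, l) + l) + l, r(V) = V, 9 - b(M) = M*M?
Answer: 1/76 ≈ 0.013158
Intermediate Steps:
b(M) = 9 - M² (b(M) = 9 - M*M = 9 - M²)
y(G, x) = 0 (y(G, x) = 3 + ((9 - 1*4²) - 1*(-4)) = 3 + ((9 - 1*16) + 4) = 3 + ((9 - 16) + 4) = 3 + (-7 + 4) = 3 - 3 = 0)
d(l) = 2*l (d(l) = (0 + l) + l = l + l = 2*l)
1/d(31 + 7) = 1/(2*(31 + 7)) = 1/(2*38) = 1/76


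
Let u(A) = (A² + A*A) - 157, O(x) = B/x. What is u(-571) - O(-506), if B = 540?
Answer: 164937295/253 ≈ 6.5193e+5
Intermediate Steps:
O(x) = 540/x
u(A) = -157 + 2*A² (u(A) = (A² + A²) - 157 = 2*A² - 157 = -157 + 2*A²)
u(-571) - O(-506) = (-157 + 2*(-571)²) - 540/(-506) = (-157 + 2*326041) - 540*(-1)/506 = (-157 + 652082) - 1*(-270/253) = 651925 + 270/253 = 164937295/253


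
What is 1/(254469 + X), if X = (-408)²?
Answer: 1/420933 ≈ 2.3757e-6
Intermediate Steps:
X = 166464
1/(254469 + X) = 1/(254469 + 166464) = 1/420933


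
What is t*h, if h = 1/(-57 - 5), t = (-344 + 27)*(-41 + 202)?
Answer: 51037/62 ≈ 823.18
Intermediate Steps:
t = -51037 (t = -317*161 = -51037)
h = -1/62 (h = 1/(-62) = -1/62 ≈ -0.016129)
t*h = -51037*(-1/62) = 51037/62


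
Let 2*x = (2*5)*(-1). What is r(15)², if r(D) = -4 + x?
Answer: 81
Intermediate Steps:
x = -5 (x = ((2*5)*(-1))/2 = (10*(-1))/2 = (½)*(-10) = -5)
r(D) = -9 (r(D) = -4 - 5 = -9)
r(15)² = (-9)² = 81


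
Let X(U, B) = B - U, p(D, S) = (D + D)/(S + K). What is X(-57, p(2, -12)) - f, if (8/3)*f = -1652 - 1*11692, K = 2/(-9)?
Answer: 278337/55 ≈ 5060.7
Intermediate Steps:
K = -2/9 (K = 2*(-⅑) = -2/9 ≈ -0.22222)
p(D, S) = 2*D/(-2/9 + S) (p(D, S) = (D + D)/(S - 2/9) = (2*D)/(-2/9 + S) = 2*D/(-2/9 + S))
f = -5004 (f = 3*(-1652 - 1*11692)/8 = 3*(-1652 - 11692)/8 = (3/8)*(-13344) = -5004)
X(-57, p(2, -12)) - f = (18*2/(-2 + 9*(-12)) - 1*(-57)) - 1*(-5004) = (18*2/(-2 - 108) + 57) + 5004 = (18*2/(-110) + 57) + 5004 = (18*2*(-1/110) + 57) + 5004 = (-18/55 + 57) + 5004 = 3117/55 + 5004 = 278337/55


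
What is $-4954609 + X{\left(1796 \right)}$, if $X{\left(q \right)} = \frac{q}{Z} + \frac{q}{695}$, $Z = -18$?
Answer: $- \frac{30991687241}{6255} \approx -4.9547 \cdot 10^{6}$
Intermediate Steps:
$X{\left(q \right)} = - \frac{677 q}{12510}$ ($X{\left(q \right)} = \frac{q}{-18} + \frac{q}{695} = q \left(- \frac{1}{18}\right) + q \frac{1}{695} = - \frac{q}{18} + \frac{q}{695} = - \frac{677 q}{12510}$)
$-4954609 + X{\left(1796 \right)} = -4954609 - \frac{607946}{6255} = - \frac{30991687241}{6255}$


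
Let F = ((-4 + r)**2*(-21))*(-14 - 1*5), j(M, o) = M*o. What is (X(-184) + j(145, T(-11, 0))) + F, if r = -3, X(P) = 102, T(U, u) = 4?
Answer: 20233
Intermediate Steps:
F = 19551 (F = ((-4 - 3)**2*(-21))*(-14 - 1*5) = ((-7)**2*(-21))*(-14 - 5) = (49*(-21))*(-19) = -1029*(-19) = 19551)
(X(-184) + j(145, T(-11, 0))) + F = (102 + 145*4) + 19551 = (102 + 580) + 19551 = 682 + 19551 = 20233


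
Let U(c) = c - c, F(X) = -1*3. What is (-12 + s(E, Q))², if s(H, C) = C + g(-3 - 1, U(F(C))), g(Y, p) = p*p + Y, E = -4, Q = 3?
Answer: 169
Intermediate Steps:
F(X) = -3
U(c) = 0
g(Y, p) = Y + p² (g(Y, p) = p² + Y = Y + p²)
s(H, C) = -4 + C (s(H, C) = C + ((-3 - 1) + 0²) = C + (-4 + 0) = C - 4 = -4 + C)
(-12 + s(E, Q))² = (-12 + (-4 + 3))² = (-12 - 1)² = (-13)² = 169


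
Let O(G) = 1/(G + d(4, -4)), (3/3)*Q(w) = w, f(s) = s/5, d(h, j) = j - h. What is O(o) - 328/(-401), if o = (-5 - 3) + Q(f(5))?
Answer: 4519/6015 ≈ 0.75129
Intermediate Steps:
f(s) = s/5 (f(s) = s*(⅕) = s/5)
Q(w) = w
o = -7 (o = (-5 - 3) + (⅕)*5 = -8 + 1 = -7)
O(G) = 1/(-8 + G) (O(G) = 1/(G + (-4 - 1*4)) = 1/(G + (-4 - 4)) = 1/(G - 8) = 1/(-8 + G))
O(o) - 328/(-401) = 1/(-8 - 7) - 328/(-401) = 1/(-15) - 328*(-1/401) = -1/15 + 328/401 = 4519/6015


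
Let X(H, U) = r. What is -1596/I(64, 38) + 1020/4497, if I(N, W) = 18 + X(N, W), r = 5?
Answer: -2384584/34477 ≈ -69.164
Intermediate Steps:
X(H, U) = 5
I(N, W) = 23 (I(N, W) = 18 + 5 = 23)
-1596/I(64, 38) + 1020/4497 = -1596/23 + 1020/4497 = -1596*1/23 + 1020*(1/4497) = -1596/23 + 340/1499 = -2384584/34477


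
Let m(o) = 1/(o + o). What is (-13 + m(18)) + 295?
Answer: 10153/36 ≈ 282.03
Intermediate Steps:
m(o) = 1/(2*o)
(-13 + m(18)) + 295 = (-13 + (½)/18) + 295 = (-13 + (½)*(1/18)) + 295 = (-13 + 1/36) + 295 = -467/36 + 295 = 10153/36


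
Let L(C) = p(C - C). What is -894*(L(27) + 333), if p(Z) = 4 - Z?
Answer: -301278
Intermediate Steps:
L(C) = 4 (L(C) = 4 - (C - C) = 4 - 1*0 = 4 + 0 = 4)
-894*(L(27) + 333) = -894*(4 + 333) = -894*337 = -301278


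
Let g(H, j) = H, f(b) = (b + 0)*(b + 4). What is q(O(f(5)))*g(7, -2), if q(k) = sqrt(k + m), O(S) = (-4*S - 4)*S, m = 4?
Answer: 14*I*sqrt(2069) ≈ 636.81*I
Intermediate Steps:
f(b) = b*(4 + b)
O(S) = S*(-4 - 4*S) (O(S) = (-4 - 4*S)*S = S*(-4 - 4*S))
q(k) = sqrt(4 + k) (q(k) = sqrt(k + 4) = sqrt(4 + k))
q(O(f(5)))*g(7, -2) = sqrt(4 - 4*5*(4 + 5)*(1 + 5*(4 + 5)))*7 = sqrt(4 - 4*5*9*(1 + 5*9))*7 = sqrt(4 - 4*45*(1 + 45))*7 = sqrt(4 - 4*45*46)*7 = sqrt(4 - 8280)*7 = sqrt(-8276)*7 = (2*I*sqrt(2069))*7 = 14*I*sqrt(2069)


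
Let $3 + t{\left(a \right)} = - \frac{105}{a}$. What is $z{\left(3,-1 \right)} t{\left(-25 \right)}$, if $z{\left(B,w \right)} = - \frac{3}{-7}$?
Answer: $\frac{18}{35} \approx 0.51429$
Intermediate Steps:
$z{\left(B,w \right)} = \frac{3}{7}$ ($z{\left(B,w \right)} = \left(-3\right) \left(- \frac{1}{7}\right) = \frac{3}{7}$)
$t{\left(a \right)} = -3 - \frac{105}{a}$
$z{\left(3,-1 \right)} t{\left(-25 \right)} = \frac{3 \left(-3 - \frac{105}{-25}\right)}{7} = \frac{3 \left(-3 - - \frac{21}{5}\right)}{7} = \frac{3 \left(-3 + \frac{21}{5}\right)}{7} = \frac{3}{7} \cdot \frac{6}{5} = \frac{18}{35}$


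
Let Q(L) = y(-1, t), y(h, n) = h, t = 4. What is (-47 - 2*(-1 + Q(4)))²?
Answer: 1849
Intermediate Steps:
Q(L) = -1
(-47 - 2*(-1 + Q(4)))² = (-47 - 2*(-1 - 1))² = (-47 - 2*(-2))² = (-47 + 4)² = (-43)² = 1849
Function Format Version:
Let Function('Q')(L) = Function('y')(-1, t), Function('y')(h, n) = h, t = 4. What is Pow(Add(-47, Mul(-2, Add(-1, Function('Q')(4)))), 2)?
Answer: 1849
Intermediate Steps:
Function('Q')(L) = -1
Pow(Add(-47, Mul(-2, Add(-1, Function('Q')(4)))), 2) = Pow(Add(-47, Mul(-2, Add(-1, -1))), 2) = Pow(Add(-47, Mul(-2, -2)), 2) = Pow(Add(-47, 4), 2) = Pow(-43, 2) = 1849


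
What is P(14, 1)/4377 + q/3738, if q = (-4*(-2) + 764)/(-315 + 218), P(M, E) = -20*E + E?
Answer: -1711363/264506487 ≈ -0.0064700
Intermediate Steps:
P(M, E) = -19*E
q = -772/97 (q = (8 + 764)/(-97) = 772*(-1/97) = -772/97 ≈ -7.9588)
P(14, 1)/4377 + q/3738 = -19*1/4377 - 772/97/3738 = -19*1/4377 - 772/97*1/3738 = -19/4377 - 386/181293 = -1711363/264506487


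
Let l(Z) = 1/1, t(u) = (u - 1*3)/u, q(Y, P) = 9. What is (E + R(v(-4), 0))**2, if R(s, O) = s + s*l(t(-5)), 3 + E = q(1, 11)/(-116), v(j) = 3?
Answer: 114921/13456 ≈ 8.5405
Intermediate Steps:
t(u) = (-3 + u)/u (t(u) = (u - 3)/u = (-3 + u)/u)
l(Z) = 1
E = -357/116 (E = -3 + 9/(-116) = -3 + 9*(-1/116) = -3 - 9/116 = -357/116 ≈ -3.0776)
R(s, O) = 2*s (R(s, O) = s + s*1 = s + s = 2*s)
(E + R(v(-4), 0))**2 = (-357/116 + 2*3)**2 = (-357/116 + 6)**2 = (339/116)**2 = 114921/13456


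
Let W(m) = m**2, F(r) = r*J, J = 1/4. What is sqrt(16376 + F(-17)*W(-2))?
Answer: sqrt(16359) ≈ 127.90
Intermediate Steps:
J = 1/4 ≈ 0.25000
F(r) = r/4 (F(r) = r*(1/4) = r/4)
sqrt(16376 + F(-17)*W(-2)) = sqrt(16376 + ((1/4)*(-17))*(-2)**2) = sqrt(16376 - 17/4*4) = sqrt(16376 - 17) = sqrt(16359)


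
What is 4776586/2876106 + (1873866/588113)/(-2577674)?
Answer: 1810281266765928784/1090017993642590793 ≈ 1.6608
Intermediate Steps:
4776586/2876106 + (1873866/588113)/(-2577674) = 4776586*(1/2876106) + (1873866*(1/588113))*(-1/2577674) = 2388293/1438053 + (1873866/588113)*(-1/2577674) = 2388293/1438053 - 936933/757981794581 = 1810281266765928784/1090017993642590793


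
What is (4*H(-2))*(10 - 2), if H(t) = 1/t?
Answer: -16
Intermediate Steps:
H(t) = 1/t
(4*H(-2))*(10 - 2) = (4/(-2))*(10 - 2) = (4*(-1/2))*8 = -2*8 = -16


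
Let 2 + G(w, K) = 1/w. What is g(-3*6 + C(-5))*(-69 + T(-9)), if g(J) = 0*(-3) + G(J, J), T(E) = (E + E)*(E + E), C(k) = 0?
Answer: -3145/6 ≈ -524.17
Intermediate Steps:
G(w, K) = -2 + 1/w
T(E) = 4*E² (T(E) = (2*E)*(2*E) = 4*E²)
g(J) = -2 + 1/J (g(J) = 0*(-3) + (-2 + 1/J) = 0 + (-2 + 1/J) = -2 + 1/J)
g(-3*6 + C(-5))*(-69 + T(-9)) = (-2 + 1/(-3*6 + 0))*(-69 + 4*(-9)²) = (-2 + 1/(-18 + 0))*(-69 + 4*81) = (-2 + 1/(-18))*(-69 + 324) = (-2 - 1/18)*255 = -37/18*255 = -3145/6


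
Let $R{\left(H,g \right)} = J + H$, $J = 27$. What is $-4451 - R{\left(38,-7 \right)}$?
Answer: $-4516$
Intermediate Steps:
$R{\left(H,g \right)} = 27 + H$
$-4451 - R{\left(38,-7 \right)} = -4451 - \left(27 + 38\right) = -4451 - 65 = -4516$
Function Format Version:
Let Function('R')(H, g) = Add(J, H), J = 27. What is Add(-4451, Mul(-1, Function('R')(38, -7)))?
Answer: -4516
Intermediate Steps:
Function('R')(H, g) = Add(27, H)
Add(-4451, Mul(-1, Function('R')(38, -7))) = Add(-4451, Mul(-1, Add(27, 38))) = Add(-4451, Mul(-1, 65)) = Add(-4451, -65) = -4516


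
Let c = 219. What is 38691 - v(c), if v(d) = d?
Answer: 38472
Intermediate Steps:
38691 - v(c) = 38691 - 1*219 = 38691 - 219 = 38472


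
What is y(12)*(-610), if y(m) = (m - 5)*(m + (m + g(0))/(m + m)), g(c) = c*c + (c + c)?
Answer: -53375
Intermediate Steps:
g(c) = c² + 2*c
y(m) = (½ + m)*(-5 + m) (y(m) = (m - 5)*(m + (m + 0*(2 + 0))/(m + m)) = (-5 + m)*(m + (m + 0*2)/((2*m))) = (-5 + m)*(m + (m + 0)*(1/(2*m))) = (-5 + m)*(m + m*(1/(2*m))) = (-5 + m)*(m + ½) = (-5 + m)*(½ + m) = (½ + m)*(-5 + m))
y(12)*(-610) = (-5/2 + 12² - 9/2*12)*(-610) = (-5/2 + 144 - 54)*(-610) = (175/2)*(-610) = -53375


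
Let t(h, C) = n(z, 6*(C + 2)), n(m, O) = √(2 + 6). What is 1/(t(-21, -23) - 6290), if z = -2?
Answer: -3145/19782046 - √2/19782046 ≈ -0.00015905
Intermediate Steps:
n(m, O) = 2*√2 (n(m, O) = √8 = 2*√2)
t(h, C) = 2*√2
1/(t(-21, -23) - 6290) = 1/(2*√2 - 6290) = 1/(-6290 + 2*√2)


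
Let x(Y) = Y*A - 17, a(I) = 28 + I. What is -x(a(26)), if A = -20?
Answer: 1097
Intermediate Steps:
x(Y) = -17 - 20*Y (x(Y) = Y*(-20) - 17 = -20*Y - 17 = -17 - 20*Y)
-x(a(26)) = -(-17 - 20*(28 + 26)) = -(-17 - 20*54) = -(-17 - 1080) = -1*(-1097) = 1097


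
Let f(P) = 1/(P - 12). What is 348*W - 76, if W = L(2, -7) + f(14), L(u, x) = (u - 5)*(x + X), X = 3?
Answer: 4274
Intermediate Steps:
f(P) = 1/(-12 + P)
L(u, x) = (-5 + u)*(3 + x) (L(u, x) = (u - 5)*(x + 3) = (-5 + u)*(3 + x))
W = 25/2 (W = (-15 - 5*(-7) + 3*2 + 2*(-7)) + 1/(-12 + 14) = (-15 + 35 + 6 - 14) + 1/2 = 12 + 1/2 = 25/2 ≈ 12.500)
348*W - 76 = 348*(25/2) - 76 = 4350 - 76 = 4274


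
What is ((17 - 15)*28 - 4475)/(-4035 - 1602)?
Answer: 1473/1879 ≈ 0.78393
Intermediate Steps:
((17 - 15)*28 - 4475)/(-4035 - 1602) = (2*28 - 4475)/(-5637) = (56 - 4475)*(-1/5637) = -4419*(-1/5637) = 1473/1879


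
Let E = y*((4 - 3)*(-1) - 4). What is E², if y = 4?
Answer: 400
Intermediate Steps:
E = -20 (E = 4*((4 - 3)*(-1) - 4) = 4*(1*(-1) - 4) = 4*(-1 - 4) = 4*(-5) = -20)
E² = (-20)² = 400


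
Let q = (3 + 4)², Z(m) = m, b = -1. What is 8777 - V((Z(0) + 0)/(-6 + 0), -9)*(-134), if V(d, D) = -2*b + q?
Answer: 15611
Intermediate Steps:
q = 49 (q = 7² = 49)
V(d, D) = 51 (V(d, D) = -2*(-1) + 49 = 2 + 49 = 51)
8777 - V((Z(0) + 0)/(-6 + 0), -9)*(-134) = 8777 - 51*(-134) = 8777 - 1*(-6834) = 8777 + 6834 = 15611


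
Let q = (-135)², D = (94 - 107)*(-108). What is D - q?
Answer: -16821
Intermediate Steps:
D = 1404 (D = -13*(-108) = 1404)
q = 18225
D - q = 1404 - 1*18225 = 1404 - 18225 = -16821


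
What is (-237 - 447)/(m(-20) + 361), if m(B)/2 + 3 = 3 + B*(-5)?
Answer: -228/187 ≈ -1.2193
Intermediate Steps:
m(B) = -10*B (m(B) = -6 + 2*(3 + B*(-5)) = -6 + 2*(3 - 5*B) = -6 + (6 - 10*B) = -10*B)
(-237 - 447)/(m(-20) + 361) = (-237 - 447)/(-10*(-20) + 361) = -684/(200 + 361) = -684/561 = -684*1/561 = -228/187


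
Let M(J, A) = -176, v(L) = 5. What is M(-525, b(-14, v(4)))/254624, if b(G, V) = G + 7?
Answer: -11/15914 ≈ -0.00069122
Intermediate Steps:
b(G, V) = 7 + G
M(-525, b(-14, v(4)))/254624 = -176/254624 = -176*1/254624 = -11/15914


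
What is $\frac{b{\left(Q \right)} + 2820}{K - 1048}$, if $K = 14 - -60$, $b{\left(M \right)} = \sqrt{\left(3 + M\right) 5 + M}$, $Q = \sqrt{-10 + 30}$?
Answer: $- \frac{1410}{487} - \frac{\sqrt{15 + 12 \sqrt{5}}}{974} \approx -2.9019$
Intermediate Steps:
$Q = 2 \sqrt{5}$ ($Q = \sqrt{20} = 2 \sqrt{5} \approx 4.4721$)
$b{\left(M \right)} = \sqrt{15 + 6 M}$ ($b{\left(M \right)} = \sqrt{\left(15 + 5 M\right) + M} = \sqrt{15 + 6 M}$)
$K = 74$ ($K = 14 + 60 = 74$)
$\frac{b{\left(Q \right)} + 2820}{K - 1048} = \frac{\sqrt{15 + 6 \cdot 2 \sqrt{5}} + 2820}{74 - 1048} = \frac{\sqrt{15 + 12 \sqrt{5}} + 2820}{-974} = \left(2820 + \sqrt{15 + 12 \sqrt{5}}\right) \left(- \frac{1}{974}\right) = - \frac{1410}{487} - \frac{\sqrt{15 + 12 \sqrt{5}}}{974}$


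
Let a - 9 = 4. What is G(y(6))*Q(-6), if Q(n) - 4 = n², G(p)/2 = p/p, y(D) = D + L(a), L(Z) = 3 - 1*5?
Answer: 80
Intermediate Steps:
a = 13 (a = 9 + 4 = 13)
L(Z) = -2 (L(Z) = 3 - 5 = -2)
y(D) = -2 + D (y(D) = D - 2 = -2 + D)
G(p) = 2 (G(p) = 2*(p/p) = 2*1 = 2)
Q(n) = 4 + n²
G(y(6))*Q(-6) = 2*(4 + (-6)²) = 2*(4 + 36) = 2*40 = 80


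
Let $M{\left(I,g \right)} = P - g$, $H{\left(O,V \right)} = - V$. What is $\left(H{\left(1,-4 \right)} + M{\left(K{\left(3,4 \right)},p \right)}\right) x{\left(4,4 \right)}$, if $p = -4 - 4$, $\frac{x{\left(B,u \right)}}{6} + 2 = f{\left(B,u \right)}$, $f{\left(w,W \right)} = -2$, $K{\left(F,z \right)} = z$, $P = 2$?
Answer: $-336$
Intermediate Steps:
$x{\left(B,u \right)} = -24$ ($x{\left(B,u \right)} = -12 + 6 \left(-2\right) = -12 - 12 = -24$)
$p = -8$
$M{\left(I,g \right)} = 2 - g$
$\left(H{\left(1,-4 \right)} + M{\left(K{\left(3,4 \right)},p \right)}\right) x{\left(4,4 \right)} = \left(\left(-1\right) \left(-4\right) + \left(2 - -8\right)\right) \left(-24\right) = \left(4 + \left(2 + 8\right)\right) \left(-24\right) = \left(4 + 10\right) \left(-24\right) = 14 \left(-24\right) = -336$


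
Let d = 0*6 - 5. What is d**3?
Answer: -125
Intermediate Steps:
d = -5 (d = 0 - 5 = -5)
d**3 = (-5)**3 = -125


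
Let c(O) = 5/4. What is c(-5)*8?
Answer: 10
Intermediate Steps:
c(O) = 5/4 (c(O) = 5*(¼) = 5/4)
c(-5)*8 = (5/4)*8 = 10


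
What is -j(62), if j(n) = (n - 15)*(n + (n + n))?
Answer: -8742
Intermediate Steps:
j(n) = 3*n*(-15 + n) (j(n) = (-15 + n)*(n + 2*n) = (-15 + n)*(3*n) = 3*n*(-15 + n))
-j(62) = -3*62*(-15 + 62) = -3*62*47 = -1*8742 = -8742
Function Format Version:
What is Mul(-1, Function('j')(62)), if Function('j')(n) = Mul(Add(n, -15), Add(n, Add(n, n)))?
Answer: -8742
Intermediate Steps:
Function('j')(n) = Mul(3, n, Add(-15, n)) (Function('j')(n) = Mul(Add(-15, n), Add(n, Mul(2, n))) = Mul(Add(-15, n), Mul(3, n)) = Mul(3, n, Add(-15, n)))
Mul(-1, Function('j')(62)) = Mul(-1, Mul(3, 62, Add(-15, 62))) = Mul(-1, Mul(3, 62, 47)) = Mul(-1, 8742) = -8742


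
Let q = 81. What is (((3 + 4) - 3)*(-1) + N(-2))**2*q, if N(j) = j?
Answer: 2916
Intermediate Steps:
(((3 + 4) - 3)*(-1) + N(-2))**2*q = (((3 + 4) - 3)*(-1) - 2)**2*81 = ((7 - 3)*(-1) - 2)**2*81 = (4*(-1) - 2)**2*81 = (-4 - 2)**2*81 = (-6)**2*81 = 36*81 = 2916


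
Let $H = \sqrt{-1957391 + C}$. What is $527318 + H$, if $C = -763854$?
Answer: $527318 + i \sqrt{2721245} \approx 5.2732 \cdot 10^{5} + 1649.6 i$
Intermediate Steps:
$H = i \sqrt{2721245}$ ($H = \sqrt{-1957391 - 763854} = \sqrt{-2721245} = i \sqrt{2721245} \approx 1649.6 i$)
$527318 + H = 527318 + i \sqrt{2721245}$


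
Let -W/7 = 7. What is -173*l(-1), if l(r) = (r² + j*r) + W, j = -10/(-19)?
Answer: 159506/19 ≈ 8395.0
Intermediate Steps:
j = 10/19 (j = -10*(-1/19) = 10/19 ≈ 0.52632)
W = -49 (W = -7*7 = -49)
l(r) = -49 + r² + 10*r/19 (l(r) = (r² + 10*r/19) - 49 = -49 + r² + 10*r/19)
-173*l(-1) = -173*(-49 + (-1)² + (10/19)*(-1)) = -173*(-49 + 1 - 10/19) = -173*(-922/19) = 159506/19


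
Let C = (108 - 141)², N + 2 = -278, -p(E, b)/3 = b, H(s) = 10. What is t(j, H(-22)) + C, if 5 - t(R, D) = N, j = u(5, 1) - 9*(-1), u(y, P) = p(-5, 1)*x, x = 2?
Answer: 1374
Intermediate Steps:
p(E, b) = -3*b
N = -280 (N = -2 - 278 = -280)
u(y, P) = -6 (u(y, P) = -3*1*2 = -3*2 = -6)
j = 3 (j = -6 - 9*(-1) = -6 + 9 = 3)
C = 1089 (C = (-33)² = 1089)
t(R, D) = 285 (t(R, D) = 5 - 1*(-280) = 5 + 280 = 285)
t(j, H(-22)) + C = 285 + 1089 = 1374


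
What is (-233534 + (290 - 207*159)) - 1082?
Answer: -267239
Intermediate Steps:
(-233534 + (290 - 207*159)) - 1082 = (-233534 + (290 - 32913)) - 1082 = (-233534 - 32623) - 1082 = -266157 - 1082 = -267239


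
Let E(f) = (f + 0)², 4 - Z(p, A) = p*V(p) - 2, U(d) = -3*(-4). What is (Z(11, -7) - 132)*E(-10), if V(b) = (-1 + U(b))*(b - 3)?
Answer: -109400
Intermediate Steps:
U(d) = 12
V(b) = -33 + 11*b (V(b) = (-1 + 12)*(b - 3) = 11*(-3 + b) = -33 + 11*b)
Z(p, A) = 6 - p*(-33 + 11*p) (Z(p, A) = 4 - (p*(-33 + 11*p) - 2) = 4 - (-2 + p*(-33 + 11*p)) = 4 + (2 - p*(-33 + 11*p)) = 6 - p*(-33 + 11*p))
E(f) = f²
(Z(11, -7) - 132)*E(-10) = ((6 + 11*11*(3 - 1*11)) - 132)*(-10)² = ((6 + 11*11*(3 - 11)) - 132)*100 = ((6 + 11*11*(-8)) - 132)*100 = ((6 - 968) - 132)*100 = (-962 - 132)*100 = -1094*100 = -109400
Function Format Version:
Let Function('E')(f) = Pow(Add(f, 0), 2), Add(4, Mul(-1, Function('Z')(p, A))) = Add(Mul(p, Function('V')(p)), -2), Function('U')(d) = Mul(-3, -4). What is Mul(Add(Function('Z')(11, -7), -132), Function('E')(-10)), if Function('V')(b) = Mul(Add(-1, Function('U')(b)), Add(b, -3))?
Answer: -109400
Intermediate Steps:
Function('U')(d) = 12
Function('V')(b) = Add(-33, Mul(11, b)) (Function('V')(b) = Mul(Add(-1, 12), Add(b, -3)) = Mul(11, Add(-3, b)) = Add(-33, Mul(11, b)))
Function('Z')(p, A) = Add(6, Mul(-1, p, Add(-33, Mul(11, p)))) (Function('Z')(p, A) = Add(4, Mul(-1, Add(Mul(p, Add(-33, Mul(11, p))), -2))) = Add(4, Mul(-1, Add(-2, Mul(p, Add(-33, Mul(11, p)))))) = Add(4, Add(2, Mul(-1, p, Add(-33, Mul(11, p))))) = Add(6, Mul(-1, p, Add(-33, Mul(11, p)))))
Function('E')(f) = Pow(f, 2)
Mul(Add(Function('Z')(11, -7), -132), Function('E')(-10)) = Mul(Add(Add(6, Mul(11, 11, Add(3, Mul(-1, 11)))), -132), Pow(-10, 2)) = Mul(Add(Add(6, Mul(11, 11, Add(3, -11))), -132), 100) = Mul(Add(Add(6, Mul(11, 11, -8)), -132), 100) = Mul(Add(Add(6, -968), -132), 100) = Mul(Add(-962, -132), 100) = Mul(-1094, 100) = -109400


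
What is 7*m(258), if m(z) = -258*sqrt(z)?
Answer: -1806*sqrt(258) ≈ -29009.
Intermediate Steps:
7*m(258) = 7*(-258*sqrt(258)) = -1806*sqrt(258)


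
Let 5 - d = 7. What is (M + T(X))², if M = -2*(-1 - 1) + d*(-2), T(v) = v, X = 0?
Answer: 64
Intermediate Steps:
d = -2 (d = 5 - 1*7 = 5 - 7 = -2)
M = 8 (M = -2*(-1 - 1) - 2*(-2) = -2*(-2) + 4 = 4 + 4 = 8)
(M + T(X))² = (8 + 0)² = 8² = 64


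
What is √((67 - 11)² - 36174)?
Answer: I*√33038 ≈ 181.76*I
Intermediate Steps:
√((67 - 11)² - 36174) = √(56² - 36174) = √(3136 - 36174) = √(-33038) = I*√33038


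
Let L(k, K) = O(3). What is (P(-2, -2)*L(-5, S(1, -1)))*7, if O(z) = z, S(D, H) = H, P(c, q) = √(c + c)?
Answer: 42*I ≈ 42.0*I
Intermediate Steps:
P(c, q) = √2*√c (P(c, q) = √(2*c) = √2*√c)
L(k, K) = 3
(P(-2, -2)*L(-5, S(1, -1)))*7 = ((√2*√(-2))*3)*7 = ((√2*(I*√2))*3)*7 = ((2*I)*3)*7 = (6*I)*7 = 42*I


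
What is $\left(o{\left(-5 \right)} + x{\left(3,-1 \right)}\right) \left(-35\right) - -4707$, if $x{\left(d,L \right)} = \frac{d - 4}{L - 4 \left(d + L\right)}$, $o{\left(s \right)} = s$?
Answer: $\frac{43903}{9} \approx 4878.1$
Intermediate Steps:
$x{\left(d,L \right)} = \frac{-4 + d}{- 4 d - 3 L}$ ($x{\left(d,L \right)} = \frac{-4 + d}{L - 4 \left(L + d\right)} = \frac{-4 + d}{L - \left(4 L + 4 d\right)} = \frac{-4 + d}{- 4 d - 3 L}$)
$\left(o{\left(-5 \right)} + x{\left(3,-1 \right)}\right) \left(-35\right) - -4707 = \left(-5 + \frac{4 - 3}{3 \left(-1\right) + 4 \cdot 3}\right) \left(-35\right) - -4707 = \left(-5 + \frac{4 - 3}{-3 + 12}\right) \left(-35\right) + 4707 = \left(-5 + \frac{1}{9} \cdot 1\right) \left(-35\right) + 4707 = \left(-5 + \frac{1}{9}\right) \left(-35\right) + 4707 = \left(- \frac{44}{9}\right) \left(-35\right) + 4707 = \frac{1540}{9} + 4707 = \frac{43903}{9}$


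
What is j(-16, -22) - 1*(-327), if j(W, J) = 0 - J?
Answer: 349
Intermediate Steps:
j(W, J) = -J
j(-16, -22) - 1*(-327) = -1*(-22) - 1*(-327) = 22 + 327 = 349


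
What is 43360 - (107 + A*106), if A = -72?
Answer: 50885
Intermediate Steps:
43360 - (107 + A*106) = 43360 - (107 - 72*106) = 43360 - (107 - 7632) = 43360 - 1*(-7525) = 43360 + 7525 = 50885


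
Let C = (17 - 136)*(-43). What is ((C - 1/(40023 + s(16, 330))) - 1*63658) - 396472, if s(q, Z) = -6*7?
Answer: -18191874754/39981 ≈ -4.5501e+5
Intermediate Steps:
s(q, Z) = -42
C = 5117 (C = -119*(-43) = 5117)
((C - 1/(40023 + s(16, 330))) - 1*63658) - 396472 = ((5117 - 1/(40023 - 42)) - 1*63658) - 396472 = ((5117 - 1/39981) - 63658) - 396472 = (204582776/39981 - 63658) - 396472 = -2340527722/39981 - 396472 = -18191874754/39981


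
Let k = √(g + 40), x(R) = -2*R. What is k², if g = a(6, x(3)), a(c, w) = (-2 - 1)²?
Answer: 49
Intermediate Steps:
a(c, w) = 9 (a(c, w) = (-3)² = 9)
g = 9
k = 7 (k = √(9 + 40) = √49 = 7)
k² = 7² = 49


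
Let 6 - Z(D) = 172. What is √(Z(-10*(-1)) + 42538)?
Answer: 6*√1177 ≈ 205.84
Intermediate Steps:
Z(D) = -166 (Z(D) = 6 - 1*172 = 6 - 172 = -166)
√(Z(-10*(-1)) + 42538) = √(-166 + 42538) = √42372 = 6*√1177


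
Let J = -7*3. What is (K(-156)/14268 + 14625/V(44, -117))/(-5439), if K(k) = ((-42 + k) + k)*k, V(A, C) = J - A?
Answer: 87641/2155657 ≈ 0.040656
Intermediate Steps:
J = -21
V(A, C) = -21 - A
K(k) = k*(-42 + 2*k) (K(k) = (-42 + 2*k)*k = k*(-42 + 2*k))
(K(-156)/14268 + 14625/V(44, -117))/(-5439) = ((2*(-156)*(-21 - 156))/14268 + 14625/(-21 - 1*44))/(-5439) = ((2*(-156)*(-177))*(1/14268) + 14625/(-21 - 44))*(-1/5439) = (55224*(1/14268) + 14625/(-65))*(-1/5439) = (4602/1189 + 14625*(-1/65))*(-1/5439) = (4602/1189 - 225)*(-1/5439) = -262923/1189*(-1/5439) = 87641/2155657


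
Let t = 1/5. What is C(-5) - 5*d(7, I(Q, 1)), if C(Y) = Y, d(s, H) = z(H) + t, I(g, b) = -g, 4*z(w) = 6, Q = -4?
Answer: -27/2 ≈ -13.500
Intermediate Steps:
z(w) = 3/2 (z(w) = (1/4)*6 = 3/2)
t = 1/5 ≈ 0.20000
d(s, H) = 17/10 (d(s, H) = 3/2 + 1/5 = 17/10)
C(-5) - 5*d(7, I(Q, 1)) = -5 - 5*17/10 = -5 - 17/2 = -27/2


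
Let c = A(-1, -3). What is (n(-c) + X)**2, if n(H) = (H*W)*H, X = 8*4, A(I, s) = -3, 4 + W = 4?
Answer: 1024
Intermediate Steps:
W = 0 (W = -4 + 4 = 0)
c = -3
X = 32
n(H) = 0 (n(H) = (H*0)*H = 0*H = 0)
(n(-c) + X)**2 = (0 + 32)**2 = 32**2 = 1024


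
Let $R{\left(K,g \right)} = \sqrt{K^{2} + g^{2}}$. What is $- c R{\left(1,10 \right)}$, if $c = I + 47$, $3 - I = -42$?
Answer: $- 92 \sqrt{101} \approx -924.59$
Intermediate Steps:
$I = 45$ ($I = 3 - -42 = 3 + 42 = 45$)
$c = 92$ ($c = 45 + 47 = 92$)
$- c R{\left(1,10 \right)} = \left(-1\right) 92 \sqrt{1^{2} + 10^{2}} = - 92 \sqrt{1 + 100} = - 92 \sqrt{101}$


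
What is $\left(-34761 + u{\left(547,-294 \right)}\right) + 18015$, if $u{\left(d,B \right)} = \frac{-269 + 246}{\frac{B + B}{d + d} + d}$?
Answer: $- \frac{5005643171}{298915} \approx -16746.0$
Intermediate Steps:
$u{\left(d,B \right)} = - \frac{23}{d + \frac{B}{d}}$ ($u{\left(d,B \right)} = - \frac{23}{\frac{2 B}{2 d} + d} = - \frac{23}{2 B \frac{1}{2 d} + d} = - \frac{23}{\frac{B}{d} + d} = - \frac{23}{d + \frac{B}{d}}$)
$\left(-34761 + u{\left(547,-294 \right)}\right) + 18015 = \left(-34761 - \frac{12581}{-294 + 547^{2}}\right) + 18015 = \left(-34761 - \frac{12581}{-294 + 299209}\right) + 18015 = \left(-34761 - \frac{12581}{298915}\right) + 18015 = - \frac{10390596896}{298915} + 18015 = - \frac{5005643171}{298915}$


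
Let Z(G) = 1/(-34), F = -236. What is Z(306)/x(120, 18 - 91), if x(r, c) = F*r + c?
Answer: 1/965362 ≈ 1.0359e-6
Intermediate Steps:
x(r, c) = c - 236*r (x(r, c) = -236*r + c = c - 236*r)
Z(G) = -1/34
Z(306)/x(120, 18 - 91) = -1/(34*((18 - 91) - 236*120)) = -1/(34*(-73 - 28320)) = -1/34/(-28393) = -1/34*(-1/28393) = 1/965362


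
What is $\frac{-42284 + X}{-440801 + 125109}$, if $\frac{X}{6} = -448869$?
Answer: $\frac{1367749}{157846} \approx 8.6651$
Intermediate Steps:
$X = -2693214$ ($X = 6 \left(-448869\right) = -2693214$)
$\frac{-42284 + X}{-440801 + 125109} = \frac{-42284 - 2693214}{-440801 + 125109} = - \frac{2735498}{-315692} = \left(-2735498\right) \left(- \frac{1}{315692}\right) = \frac{1367749}{157846}$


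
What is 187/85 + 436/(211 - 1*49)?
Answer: 1981/405 ≈ 4.8914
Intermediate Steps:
187/85 + 436/(211 - 1*49) = 187*(1/85) + 436/(211 - 49) = 11/5 + 436/162 = 11/5 + 436*(1/162) = 11/5 + 218/81 = 1981/405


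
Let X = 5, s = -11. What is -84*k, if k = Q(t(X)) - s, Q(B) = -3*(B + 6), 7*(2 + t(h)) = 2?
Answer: 156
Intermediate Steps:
t(h) = -12/7 (t(h) = -2 + (⅐)*2 = -2 + 2/7 = -12/7)
Q(B) = -18 - 3*B (Q(B) = -3*(6 + B) = -18 - 3*B)
k = -13/7 (k = (-18 - 3*(-12/7)) - 1*(-11) = (-18 + 36/7) + 11 = -90/7 + 11 = -13/7 ≈ -1.8571)
-84*k = -84*(-13/7) = 156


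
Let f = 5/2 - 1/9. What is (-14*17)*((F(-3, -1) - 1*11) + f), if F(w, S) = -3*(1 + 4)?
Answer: 50575/9 ≈ 5619.4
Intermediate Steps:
F(w, S) = -15 (F(w, S) = -3*5 = -15)
f = 43/18 (f = 5*(½) - 1*⅑ = 5/2 - ⅑ = 43/18 ≈ 2.3889)
(-14*17)*((F(-3, -1) - 1*11) + f) = (-14*17)*((-15 - 1*11) + 43/18) = -238*((-15 - 11) + 43/18) = -238*(-26 + 43/18) = -238*(-425/18) = 50575/9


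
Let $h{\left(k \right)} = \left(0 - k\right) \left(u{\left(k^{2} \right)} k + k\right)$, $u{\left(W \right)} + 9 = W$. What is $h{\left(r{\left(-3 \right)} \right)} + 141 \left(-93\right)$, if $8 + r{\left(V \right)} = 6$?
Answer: $-13097$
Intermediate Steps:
$r{\left(V \right)} = -2$ ($r{\left(V \right)} = -8 + 6 = -2$)
$u{\left(W \right)} = -9 + W$
$h{\left(k \right)} = - k \left(k + k \left(-9 + k^{2}\right)\right)$ ($h{\left(k \right)} = \left(0 - k\right) \left(\left(-9 + k^{2}\right) k + k\right) = - k \left(k \left(-9 + k^{2}\right) + k\right) = - k \left(k + k \left(-9 + k^{2}\right)\right)$)
$h{\left(r{\left(-3 \right)} \right)} + 141 \left(-93\right) = \left(-2\right)^{2} \left(8 - \left(-2\right)^{2}\right) + 141 \left(-93\right) = 4 \left(8 - 4\right) - 13113 = 4 \cdot 4 - 13113 = 16 - 13113 = -13097$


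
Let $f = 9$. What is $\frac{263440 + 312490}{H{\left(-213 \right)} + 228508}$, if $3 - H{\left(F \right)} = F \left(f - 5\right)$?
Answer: $\frac{575930}{229363} \approx 2.511$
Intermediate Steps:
$H{\left(F \right)} = 3 - 4 F$ ($H{\left(F \right)} = 3 - F \left(9 - 5\right) = 3 - F 4 = 3 - 4 F$)
$\frac{263440 + 312490}{H{\left(-213 \right)} + 228508} = \frac{263440 + 312490}{\left(3 - -852\right) + 228508} = \frac{575930}{\left(3 + 852\right) + 228508} = \frac{575930}{855 + 228508} = \frac{575930}{229363}$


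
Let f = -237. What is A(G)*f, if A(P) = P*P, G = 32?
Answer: -242688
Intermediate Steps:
A(P) = P²
A(G)*f = 32²*(-237) = 1024*(-237) = -242688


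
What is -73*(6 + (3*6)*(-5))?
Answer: 6132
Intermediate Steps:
-73*(6 + (3*6)*(-5)) = -73*(6 + 18*(-5)) = -73*(6 - 90) = -73*(-84) = 6132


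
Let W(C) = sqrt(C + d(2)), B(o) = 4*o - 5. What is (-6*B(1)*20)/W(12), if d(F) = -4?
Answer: 30*sqrt(2) ≈ 42.426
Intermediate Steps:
B(o) = -5 + 4*o
W(C) = sqrt(-4 + C) (W(C) = sqrt(C - 4) = sqrt(-4 + C))
(-6*B(1)*20)/W(12) = (-6*(-5 + 4*1)*20)/(sqrt(-4 + 12)) = (-6*(-5 + 4)*20)/(sqrt(8)) = (-6*(-1)*20)/((2*sqrt(2))) = (6*20)*(sqrt(2)/4) = 120*(sqrt(2)/4) = 30*sqrt(2)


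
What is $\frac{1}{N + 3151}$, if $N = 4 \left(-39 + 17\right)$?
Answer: $\frac{1}{3063} \approx 0.00032648$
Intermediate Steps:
$N = -88$ ($N = 4 \left(-22\right) = -88$)
$\frac{1}{N + 3151} = \frac{1}{-88 + 3151} = \frac{1}{3063}$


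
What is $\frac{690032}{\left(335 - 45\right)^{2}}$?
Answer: $\frac{172508}{21025} \approx 8.2049$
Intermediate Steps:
$\frac{690032}{\left(335 - 45\right)^{2}} = \frac{690032}{290^{2}} = \frac{690032}{84100} = 690032 \cdot \frac{1}{84100} = \frac{172508}{21025}$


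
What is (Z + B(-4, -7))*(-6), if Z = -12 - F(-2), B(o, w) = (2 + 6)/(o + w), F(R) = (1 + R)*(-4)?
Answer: 1104/11 ≈ 100.36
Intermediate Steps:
F(R) = -4 - 4*R
B(o, w) = 8/(o + w)
Z = -16 (Z = -12 - (-4 - 4*(-2)) = -12 - (-4 + 8) = -12 - 1*4 = -12 - 4 = -16)
(Z + B(-4, -7))*(-6) = (-16 + 8/(-4 - 7))*(-6) = (-16 + 8/(-11))*(-6) = (-16 + 8*(-1/11))*(-6) = (-16 - 8/11)*(-6) = -184/11*(-6) = 1104/11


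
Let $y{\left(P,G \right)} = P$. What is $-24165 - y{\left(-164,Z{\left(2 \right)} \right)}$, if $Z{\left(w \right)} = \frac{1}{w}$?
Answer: $-24001$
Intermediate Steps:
$-24165 - y{\left(-164,Z{\left(2 \right)} \right)} = -24165 - -164 = -24165 + 164 = -24001$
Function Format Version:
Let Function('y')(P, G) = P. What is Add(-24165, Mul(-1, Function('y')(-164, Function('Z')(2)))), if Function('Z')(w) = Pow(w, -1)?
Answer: -24001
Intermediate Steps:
Add(-24165, Mul(-1, Function('y')(-164, Function('Z')(2)))) = Add(-24165, Mul(-1, -164)) = Add(-24165, 164) = -24001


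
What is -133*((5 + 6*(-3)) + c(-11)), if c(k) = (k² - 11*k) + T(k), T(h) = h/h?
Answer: -30590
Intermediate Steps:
T(h) = 1
c(k) = 1 + k² - 11*k (c(k) = (k² - 11*k) + 1 = 1 + k² - 11*k)
-133*((5 + 6*(-3)) + c(-11)) = -133*((5 + 6*(-3)) + (1 + (-11)² - 11*(-11))) = -133*((5 - 18) + (1 + 121 + 121)) = -133*(-13 + 243) = -133*230 = -30590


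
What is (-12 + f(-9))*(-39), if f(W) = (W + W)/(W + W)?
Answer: 429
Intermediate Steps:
f(W) = 1 (f(W) = (2*W)/((2*W)) = (2*W)*(1/(2*W)) = 1)
(-12 + f(-9))*(-39) = (-12 + 1)*(-39) = -11*(-39) = 429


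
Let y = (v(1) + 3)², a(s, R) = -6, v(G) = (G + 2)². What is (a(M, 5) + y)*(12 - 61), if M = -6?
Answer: -6762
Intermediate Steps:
v(G) = (2 + G)²
y = 144 (y = ((2 + 1)² + 3)² = (3² + 3)² = (9 + 3)² = 12² = 144)
(a(M, 5) + y)*(12 - 61) = (-6 + 144)*(12 - 61) = 138*(-49) = -6762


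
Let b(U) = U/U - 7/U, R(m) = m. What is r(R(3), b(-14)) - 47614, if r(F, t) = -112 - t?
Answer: -95455/2 ≈ -47728.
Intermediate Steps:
b(U) = 1 - 7/U
r(R(3), b(-14)) - 47614 = (-112 - (-7 - 14)/(-14)) - 47614 = (-112 - (-1)*(-21)/14) - 47614 = (-112 - 1*3/2) - 47614 = (-112 - 3/2) - 47614 = -227/2 - 47614 = -95455/2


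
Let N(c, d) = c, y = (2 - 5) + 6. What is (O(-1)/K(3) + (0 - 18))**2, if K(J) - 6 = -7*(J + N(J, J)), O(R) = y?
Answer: 47089/144 ≈ 327.01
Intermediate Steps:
y = 3 (y = -3 + 6 = 3)
O(R) = 3
K(J) = 6 - 14*J (K(J) = 6 - 7*(J + J) = 6 - 14*J)
(O(-1)/K(3) + (0 - 18))**2 = (3/(6 - 14*3) + (0 - 18))**2 = (3/(6 - 42) - 18)**2 = (3/(-36) - 18)**2 = (3*(-1/36) - 18)**2 = (-1/12 - 18)**2 = (-217/12)**2 = 47089/144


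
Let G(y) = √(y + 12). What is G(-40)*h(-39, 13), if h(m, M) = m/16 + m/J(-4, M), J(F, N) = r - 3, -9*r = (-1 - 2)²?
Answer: 117*I*√7/8 ≈ 38.694*I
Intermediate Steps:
r = -1 (r = -(-1 - 2)²/9 = -⅑*(-3)² = -⅑*9 = -1)
G(y) = √(12 + y)
J(F, N) = -4 (J(F, N) = -1 - 3 = -4)
h(m, M) = -3*m/16 (h(m, M) = m/16 + m/(-4) = m*(1/16) + m*(-¼) = m/16 - m/4 = -3*m/16)
G(-40)*h(-39, 13) = √(12 - 40)*(-3/16*(-39)) = √(-28)*(117/16) = (2*I*√7)*(117/16) = 117*I*√7/8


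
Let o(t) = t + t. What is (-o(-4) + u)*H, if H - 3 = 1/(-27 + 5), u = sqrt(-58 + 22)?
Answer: 260/11 + 195*I/11 ≈ 23.636 + 17.727*I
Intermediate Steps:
o(t) = 2*t
u = 6*I (u = sqrt(-36) = 6*I ≈ 6.0*I)
H = 65/22 (H = 3 + 1/(-27 + 5) = 3 + 1/(-22) = 3 - 1/22 = 65/22 ≈ 2.9545)
(-o(-4) + u)*H = (-2*(-4) + 6*I)*(65/22) = (-1*(-8) + 6*I)*(65/22) = (8 + 6*I)*(65/22) = 260/11 + 195*I/11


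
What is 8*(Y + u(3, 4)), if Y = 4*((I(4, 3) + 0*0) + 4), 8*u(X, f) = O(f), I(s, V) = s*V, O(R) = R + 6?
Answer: 522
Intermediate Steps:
O(R) = 6 + R
I(s, V) = V*s
u(X, f) = ¾ + f/8 (u(X, f) = (6 + f)/8 = ¾ + f/8)
Y = 64 (Y = 4*((3*4 + 0*0) + 4) = 4*((12 + 0) + 4) = 4*(12 + 4) = 4*16 = 64)
8*(Y + u(3, 4)) = 8*(64 + (¾ + (⅛)*4)) = 8*(64 + (¾ + ½)) = 8*(64 + 5/4) = 8*(261/4) = 522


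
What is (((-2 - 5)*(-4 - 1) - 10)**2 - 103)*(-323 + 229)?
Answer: -49068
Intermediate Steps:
(((-2 - 5)*(-4 - 1) - 10)**2 - 103)*(-323 + 229) = ((-7*(-5) - 10)**2 - 103)*(-94) = ((35 - 10)**2 - 103)*(-94) = (25**2 - 103)*(-94) = (625 - 103)*(-94) = 522*(-94) = -49068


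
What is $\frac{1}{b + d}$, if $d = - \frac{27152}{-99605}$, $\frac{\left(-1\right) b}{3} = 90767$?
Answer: $- \frac{99605}{27122513953} \approx -3.6724 \cdot 10^{-6}$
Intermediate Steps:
$b = -272301$ ($b = \left(-3\right) 90767 = -272301$)
$d = \frac{27152}{99605}$ ($d = \left(-27152\right) \left(- \frac{1}{99605}\right) = \frac{27152}{99605} \approx 0.2726$)
$\frac{1}{b + d} = \frac{1}{-272301 + \frac{27152}{99605}} = \frac{1}{- \frac{27122513953}{99605}} = - \frac{99605}{27122513953}$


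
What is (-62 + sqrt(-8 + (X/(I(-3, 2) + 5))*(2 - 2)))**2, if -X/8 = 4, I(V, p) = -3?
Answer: 3836 - 248*I*sqrt(2) ≈ 3836.0 - 350.73*I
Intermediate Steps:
X = -32 (X = -8*4 = -32)
(-62 + sqrt(-8 + (X/(I(-3, 2) + 5))*(2 - 2)))**2 = (-62 + sqrt(-8 + (-32/(-3 + 5))*(2 - 2)))**2 = (-62 + sqrt(-8 - 32/2*0))**2 = (-62 + sqrt(-8 - 32*1/2*0))**2 = (-62 + sqrt(-8 - 16*0))**2 = (-62 + sqrt(-8 + 0))**2 = (-62 + sqrt(-8))**2 = (-62 + 2*I*sqrt(2))**2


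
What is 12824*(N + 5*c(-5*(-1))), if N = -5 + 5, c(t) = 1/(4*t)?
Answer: 3206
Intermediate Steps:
c(t) = 1/(4*t)
N = 0
12824*(N + 5*c(-5*(-1))) = 12824*(0 + 5*(1/(4*((-5*(-1)))))) = 12824*(0 + 5*((1/4)/5)) = 12824*(0 + 5*((1/4)*(1/5))) = 12824*(0 + 5*(1/20)) = 12824*(0 + 1/4) = 12824*(1/4) = 3206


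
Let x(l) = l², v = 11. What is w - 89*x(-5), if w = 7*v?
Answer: -2148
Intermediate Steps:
w = 77 (w = 7*11 = 77)
w - 89*x(-5) = 77 - 89*(-5)² = 77 - 89*25 = 77 - 2225 = -2148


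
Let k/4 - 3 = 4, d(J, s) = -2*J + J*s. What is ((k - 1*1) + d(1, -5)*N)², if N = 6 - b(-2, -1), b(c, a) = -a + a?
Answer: 225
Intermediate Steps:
b(c, a) = 0
k = 28 (k = 12 + 4*4 = 12 + 16 = 28)
N = 6 (N = 6 - 1*0 = 6 + 0 = 6)
((k - 1*1) + d(1, -5)*N)² = ((28 - 1*1) + (1*(-2 - 5))*6)² = ((28 - 1) + (1*(-7))*6)² = (27 - 7*6)² = (27 - 42)² = (-15)² = 225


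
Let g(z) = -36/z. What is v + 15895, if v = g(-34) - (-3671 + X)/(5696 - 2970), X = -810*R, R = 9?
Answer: 736841495/46342 ≈ 15900.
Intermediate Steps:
X = -7290 (X = -810*9 = -7290)
v = 235405/46342 (v = -36/(-34) - (-3671 - 7290)/(5696 - 2970) = -36*(-1/34) - (-10961)/2726 = 18/17 - (-10961)/2726 = 18/17 - 1*(-10961/2726) = 18/17 + 10961/2726 = 235405/46342 ≈ 5.0797)
v + 15895 = 235405/46342 + 15895 = 736841495/46342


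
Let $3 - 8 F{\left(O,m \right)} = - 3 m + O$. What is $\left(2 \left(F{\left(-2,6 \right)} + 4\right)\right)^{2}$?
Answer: $\frac{3025}{16} \approx 189.06$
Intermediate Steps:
$F{\left(O,m \right)} = \frac{3}{8} - \frac{O}{8} + \frac{3 m}{8}$ ($F{\left(O,m \right)} = \frac{3}{8} - \frac{- 3 m + O}{8} = \frac{3}{8} - \frac{O - 3 m}{8} = \frac{3}{8} - \left(- \frac{3 m}{8} + \frac{O}{8}\right) = \frac{3}{8} - \frac{O}{8} + \frac{3 m}{8}$)
$\left(2 \left(F{\left(-2,6 \right)} + 4\right)\right)^{2} = \left(2 \left(\left(\frac{3}{8} - - \frac{1}{4} + \frac{3}{8} \cdot 6\right) + 4\right)\right)^{2} = \left(2 \left(\left(\frac{3}{8} + \frac{1}{4} + \frac{9}{4}\right) + 4\right)\right)^{2} = \left(2 \left(\frac{23}{8} + 4\right)\right)^{2} = \left(2 \cdot \frac{55}{8}\right)^{2} = \left(\frac{55}{4}\right)^{2} = \frac{3025}{16}$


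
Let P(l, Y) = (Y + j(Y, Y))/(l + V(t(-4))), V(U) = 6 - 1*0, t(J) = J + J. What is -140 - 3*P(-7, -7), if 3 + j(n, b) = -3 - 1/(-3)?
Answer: -178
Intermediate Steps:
j(n, b) = -17/3 (j(n, b) = -3 + (-3 - 1/(-3)) = -3 + (-3 - 1*(-⅓)) = -3 + (-3 + ⅓) = -3 - 8/3 = -17/3)
t(J) = 2*J
V(U) = 6 (V(U) = 6 + 0 = 6)
P(l, Y) = (-17/3 + Y)/(6 + l) (P(l, Y) = (Y - 17/3)/(l + 6) = (-17/3 + Y)/(6 + l))
-140 - 3*P(-7, -7) = -140 - 3*(-17/3 - 7)/(6 - 7) = -140 - 3*(-38)/((-1)*3) = -140 - (-3)*(-38)/3 = -140 - 3*38/3 = -140 - 38 = -178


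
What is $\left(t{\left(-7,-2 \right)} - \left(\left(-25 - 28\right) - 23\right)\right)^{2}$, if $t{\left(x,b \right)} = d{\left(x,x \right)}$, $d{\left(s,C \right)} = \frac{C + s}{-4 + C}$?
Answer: $\frac{722500}{121} \approx 5971.1$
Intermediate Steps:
$d{\left(s,C \right)} = \frac{C + s}{-4 + C}$
$t{\left(x,b \right)} = \frac{2 x}{-4 + x}$ ($t{\left(x,b \right)} = \frac{x + x}{-4 + x} = \frac{2 x}{-4 + x}$)
$\left(t{\left(-7,-2 \right)} - \left(\left(-25 - 28\right) - 23\right)\right)^{2} = \left(2 \left(-7\right) \frac{1}{-4 - 7} - \left(\left(-25 - 28\right) - 23\right)\right)^{2} = \left(2 \left(-7\right) \frac{1}{-11} - \left(-53 - 23\right)\right)^{2} = \left(2 \left(-7\right) \left(- \frac{1}{11}\right) - -76\right)^{2} = \left(\frac{14}{11} + 76\right)^{2} = \left(\frac{850}{11}\right)^{2} = \frac{722500}{121}$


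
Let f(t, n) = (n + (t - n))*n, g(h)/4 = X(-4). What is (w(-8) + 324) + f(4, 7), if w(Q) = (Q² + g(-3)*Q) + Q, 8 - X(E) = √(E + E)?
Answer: 152 + 64*I*√2 ≈ 152.0 + 90.51*I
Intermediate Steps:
X(E) = 8 - √2*√E (X(E) = 8 - √(E + E) = 8 - √(2*E) = 8 - √2*√E)
g(h) = 32 - 8*I*√2 (g(h) = 4*(8 - √2*√(-4)) = 4*(8 - √2*2*I) = 4*(8 - 2*I*√2) = 32 - 8*I*√2)
f(t, n) = n*t (f(t, n) = t*n = n*t)
w(Q) = Q + Q² + Q*(32 - 8*I*√2) (w(Q) = (Q² + (32 - 8*I*√2)*Q) + Q = (Q² + Q*(32 - 8*I*√2)) + Q = Q + Q² + Q*(32 - 8*I*√2))
(w(-8) + 324) + f(4, 7) = (-8*(33 - 8 - 8*I*√2) + 324) + 7*4 = (-8*(25 - 8*I*√2) + 324) + 28 = ((-200 + 64*I*√2) + 324) + 28 = (124 + 64*I*√2) + 28 = 152 + 64*I*√2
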